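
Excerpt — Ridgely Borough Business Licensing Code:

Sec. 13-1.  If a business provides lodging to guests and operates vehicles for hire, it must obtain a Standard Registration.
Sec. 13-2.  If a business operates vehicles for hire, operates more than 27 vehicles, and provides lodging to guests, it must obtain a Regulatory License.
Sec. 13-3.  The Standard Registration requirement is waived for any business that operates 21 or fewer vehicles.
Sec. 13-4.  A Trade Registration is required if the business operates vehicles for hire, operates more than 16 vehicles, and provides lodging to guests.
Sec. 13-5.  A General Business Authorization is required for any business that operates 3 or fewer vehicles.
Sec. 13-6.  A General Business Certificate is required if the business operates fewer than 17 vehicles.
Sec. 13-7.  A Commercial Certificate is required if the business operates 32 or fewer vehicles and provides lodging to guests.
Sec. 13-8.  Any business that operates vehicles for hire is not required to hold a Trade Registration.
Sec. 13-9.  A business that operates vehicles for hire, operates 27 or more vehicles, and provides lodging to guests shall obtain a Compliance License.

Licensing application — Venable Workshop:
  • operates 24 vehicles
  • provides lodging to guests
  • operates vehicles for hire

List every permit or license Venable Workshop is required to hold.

Commercial Certificate, Standard Registration

Sec. 13-1. provides lodging to guests; operates vehicles for hire → Standard Registration required.
Sec. 13-2. operates vehicles for hire; vehicles 24 ≤ 27; provides lodging to guests → Regulatory License not required.
Sec. 13-3. vehicles 24 > 21 → Standard Registration exemption does not apply.
Sec. 13-4. operates vehicles for hire; vehicles 24 > 16; provides lodging to guests → Trade Registration required.
Sec. 13-5. vehicles 24 > 3 → General Business Authorization not required.
Sec. 13-6. vehicles 24 ≥ 17 → General Business Certificate not required.
Sec. 13-7. vehicles 24 ≤ 32; provides lodging to guests → Commercial Certificate required.
Sec. 13-8. operates vehicles for hire → exempt from Trade Registration.
Sec. 13-9. operates vehicles for hire; vehicles 24 < 27; provides lodging to guests → Compliance License not required.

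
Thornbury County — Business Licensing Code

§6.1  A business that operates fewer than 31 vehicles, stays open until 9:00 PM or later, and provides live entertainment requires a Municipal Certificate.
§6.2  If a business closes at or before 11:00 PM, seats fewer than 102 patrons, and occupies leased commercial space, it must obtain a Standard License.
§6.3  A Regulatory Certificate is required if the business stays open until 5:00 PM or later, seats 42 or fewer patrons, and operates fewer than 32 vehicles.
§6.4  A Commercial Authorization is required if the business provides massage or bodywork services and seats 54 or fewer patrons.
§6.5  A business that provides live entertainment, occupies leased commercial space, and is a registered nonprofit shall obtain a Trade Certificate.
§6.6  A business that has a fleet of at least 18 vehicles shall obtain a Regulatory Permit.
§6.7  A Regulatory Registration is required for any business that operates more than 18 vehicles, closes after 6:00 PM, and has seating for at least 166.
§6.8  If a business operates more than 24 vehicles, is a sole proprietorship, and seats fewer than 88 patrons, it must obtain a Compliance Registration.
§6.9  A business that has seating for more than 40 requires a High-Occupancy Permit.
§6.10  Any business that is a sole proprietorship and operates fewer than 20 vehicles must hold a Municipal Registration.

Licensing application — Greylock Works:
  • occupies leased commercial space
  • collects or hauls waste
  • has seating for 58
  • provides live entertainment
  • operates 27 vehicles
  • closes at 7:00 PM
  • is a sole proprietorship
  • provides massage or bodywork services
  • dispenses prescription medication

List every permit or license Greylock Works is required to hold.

§6.1 vehicles 27 < 31; closes 7:00 PM, at/before 9:00 PM; provides live entertainment → Municipal Certificate not required.
§6.2 closes 7:00 PM, at/before 11:00 PM; seating 58 < 102; occupies leased commercial space → Standard License required.
§6.3 closes 7:00 PM, after 5:00 PM; seating 58 > 42; vehicles 27 < 32 → Regulatory Certificate not required.
§6.4 provides massage or bodywork services; seating 58 > 54 → Commercial Authorization not required.
§6.5 provides live entertainment; occupies leased commercial space; is a sole proprietorship (not: is a registered nonprofit) → Trade Certificate not required.
§6.6 vehicles 27 ≥ 18 → Regulatory Permit required.
§6.7 vehicles 27 > 18; closes 7:00 PM, after 6:00 PM; seating 58 < 166 → Regulatory Registration not required.
§6.8 vehicles 27 > 24; is a sole proprietorship; seating 58 < 88 → Compliance Registration required.
§6.9 seating 58 > 40 → High-Occupancy Permit required.
§6.10 is a sole proprietorship; vehicles 27 ≥ 20 → Municipal Registration not required.

Compliance Registration, High-Occupancy Permit, Regulatory Permit, Standard License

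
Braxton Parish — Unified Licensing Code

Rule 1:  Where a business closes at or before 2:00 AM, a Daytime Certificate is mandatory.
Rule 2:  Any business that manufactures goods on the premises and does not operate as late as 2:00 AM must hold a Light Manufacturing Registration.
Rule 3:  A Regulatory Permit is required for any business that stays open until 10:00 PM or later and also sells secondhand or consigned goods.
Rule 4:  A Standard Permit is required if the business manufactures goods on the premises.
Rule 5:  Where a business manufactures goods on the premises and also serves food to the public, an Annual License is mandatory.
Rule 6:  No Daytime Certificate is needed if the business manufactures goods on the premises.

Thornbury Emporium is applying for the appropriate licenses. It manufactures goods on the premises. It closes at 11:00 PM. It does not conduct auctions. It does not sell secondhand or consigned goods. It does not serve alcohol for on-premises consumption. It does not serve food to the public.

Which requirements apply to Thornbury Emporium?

Rule 1: closes 11:00 PM, at/before 2:00 AM → Daytime Certificate required.
Rule 2: manufactures goods on the premises; closes 11:00 PM, at/before 2:00 AM → Light Manufacturing Registration required.
Rule 3: closes 11:00 PM, after 10:00 PM; does not sell secondhand or consigned goods → Regulatory Permit not required.
Rule 4: manufactures goods on the premises → Standard Permit required.
Rule 5: manufactures goods on the premises; does not serve food to the public → Annual License not required.
Rule 6: manufactures goods on the premises → exempt from Daytime Certificate.

Light Manufacturing Registration, Standard Permit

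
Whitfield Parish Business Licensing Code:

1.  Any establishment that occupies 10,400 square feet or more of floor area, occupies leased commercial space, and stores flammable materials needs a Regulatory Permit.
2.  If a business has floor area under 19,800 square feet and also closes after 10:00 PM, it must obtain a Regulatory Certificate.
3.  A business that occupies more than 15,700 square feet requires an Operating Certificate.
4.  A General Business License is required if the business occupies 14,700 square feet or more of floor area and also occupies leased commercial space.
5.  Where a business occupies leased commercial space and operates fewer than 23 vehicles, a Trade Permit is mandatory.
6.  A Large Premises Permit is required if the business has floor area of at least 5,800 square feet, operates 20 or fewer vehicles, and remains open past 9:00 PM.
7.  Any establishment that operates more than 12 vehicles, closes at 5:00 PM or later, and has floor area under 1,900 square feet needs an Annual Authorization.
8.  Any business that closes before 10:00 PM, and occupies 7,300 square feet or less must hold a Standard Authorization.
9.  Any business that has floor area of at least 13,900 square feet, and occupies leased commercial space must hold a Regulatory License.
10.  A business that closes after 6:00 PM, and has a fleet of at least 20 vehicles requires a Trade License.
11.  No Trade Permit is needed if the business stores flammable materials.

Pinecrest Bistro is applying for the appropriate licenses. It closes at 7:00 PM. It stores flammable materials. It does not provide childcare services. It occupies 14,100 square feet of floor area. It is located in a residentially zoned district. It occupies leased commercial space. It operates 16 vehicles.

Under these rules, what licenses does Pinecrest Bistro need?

1. floor area 14,100 square feet ≥ 10,400 square feet; occupies leased commercial space; stores flammable materials → Regulatory Permit required.
2. floor area 14,100 square feet < 19,800 square feet; closes 7:00 PM, at/before 10:00 PM → Regulatory Certificate not required.
3. floor area 14,100 square feet ≤ 15,700 square feet → Operating Certificate not required.
4. floor area 14,100 square feet < 14,700 square feet; occupies leased commercial space → General Business License not required.
5. occupies leased commercial space; vehicles 16 < 23 → Trade Permit required.
6. floor area 14,100 square feet ≥ 5,800 square feet; vehicles 16 ≤ 20; closes 7:00 PM, at/before 9:00 PM → Large Premises Permit not required.
7. vehicles 16 > 12; closes 7:00 PM, after 5:00 PM; floor area 14,100 square feet ≥ 1,900 square feet → Annual Authorization not required.
8. closes 7:00 PM, at/before 10:00 PM; floor area 14,100 square feet > 7,300 square feet → Standard Authorization not required.
9. floor area 14,100 square feet ≥ 13,900 square feet; occupies leased commercial space → Regulatory License required.
10. closes 7:00 PM, after 6:00 PM; vehicles 16 < 20 → Trade License not required.
11. stores flammable materials → exempt from Trade Permit.

Regulatory License, Regulatory Permit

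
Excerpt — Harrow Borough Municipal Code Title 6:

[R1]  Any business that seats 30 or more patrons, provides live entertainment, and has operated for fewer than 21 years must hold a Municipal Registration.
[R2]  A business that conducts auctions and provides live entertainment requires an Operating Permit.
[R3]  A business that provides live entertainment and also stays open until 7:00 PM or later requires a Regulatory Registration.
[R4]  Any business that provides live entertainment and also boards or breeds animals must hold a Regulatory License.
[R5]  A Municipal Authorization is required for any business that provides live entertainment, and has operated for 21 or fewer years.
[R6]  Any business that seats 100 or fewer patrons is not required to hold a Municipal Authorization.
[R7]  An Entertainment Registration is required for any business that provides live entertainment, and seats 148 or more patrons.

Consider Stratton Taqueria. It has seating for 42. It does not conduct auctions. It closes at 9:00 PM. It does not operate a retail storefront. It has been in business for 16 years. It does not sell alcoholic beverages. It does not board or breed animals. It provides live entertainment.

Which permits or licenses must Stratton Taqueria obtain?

Municipal Registration, Regulatory Registration

[R1] seating 42 ≥ 30; provides live entertainment; years in business 16 < 21 → Municipal Registration required.
[R2] does not conduct auctions; provides live entertainment → Operating Permit not required.
[R3] provides live entertainment; closes 9:00 PM, after 7:00 PM → Regulatory Registration required.
[R4] provides live entertainment; does not board or breed animals → Regulatory License not required.
[R5] provides live entertainment; years in business 16 ≤ 21 → Municipal Authorization required.
[R6] seating 42 ≤ 100 → exempt from Municipal Authorization.
[R7] provides live entertainment; seating 42 < 148 → Entertainment Registration not required.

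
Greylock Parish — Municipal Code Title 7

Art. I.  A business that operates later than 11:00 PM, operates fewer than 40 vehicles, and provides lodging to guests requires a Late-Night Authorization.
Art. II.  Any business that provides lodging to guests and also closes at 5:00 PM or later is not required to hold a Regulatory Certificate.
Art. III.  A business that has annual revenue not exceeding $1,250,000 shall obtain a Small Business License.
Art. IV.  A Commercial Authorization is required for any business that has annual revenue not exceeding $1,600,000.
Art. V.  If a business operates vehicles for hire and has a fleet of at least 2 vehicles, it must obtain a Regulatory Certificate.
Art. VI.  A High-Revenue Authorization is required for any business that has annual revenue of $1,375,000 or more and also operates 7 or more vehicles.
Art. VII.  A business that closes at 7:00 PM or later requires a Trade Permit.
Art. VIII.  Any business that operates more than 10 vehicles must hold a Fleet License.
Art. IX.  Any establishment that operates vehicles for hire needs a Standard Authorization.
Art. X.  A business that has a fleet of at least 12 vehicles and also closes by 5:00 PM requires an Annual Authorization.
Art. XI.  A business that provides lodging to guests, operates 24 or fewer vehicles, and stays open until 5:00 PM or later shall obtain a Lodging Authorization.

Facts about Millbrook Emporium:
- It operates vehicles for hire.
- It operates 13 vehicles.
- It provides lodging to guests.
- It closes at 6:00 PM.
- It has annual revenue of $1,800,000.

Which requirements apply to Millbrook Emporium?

Art. I. closes 6:00 PM, at/before 11:00 PM; vehicles 13 < 40; provides lodging to guests → Late-Night Authorization not required.
Art. II. provides lodging to guests; closes 6:00 PM, after 5:00 PM → exempt from Regulatory Certificate.
Art. III. revenue $1,800,000 > $1,250,000 → Small Business License not required.
Art. IV. revenue $1,800,000 > $1,600,000 → Commercial Authorization not required.
Art. V. operates vehicles for hire; vehicles 13 ≥ 2 → Regulatory Certificate required.
Art. VI. revenue $1,800,000 ≥ $1,375,000; vehicles 13 ≥ 7 → High-Revenue Authorization required.
Art. VII. closes 6:00 PM, at/before 7:00 PM → Trade Permit not required.
Art. VIII. vehicles 13 > 10 → Fleet License required.
Art. IX. operates vehicles for hire → Standard Authorization required.
Art. X. vehicles 13 ≥ 12; closes 6:00 PM, after 5:00 PM → Annual Authorization not required.
Art. XI. provides lodging to guests; vehicles 13 ≤ 24; closes 6:00 PM, after 5:00 PM → Lodging Authorization required.

Fleet License, High-Revenue Authorization, Lodging Authorization, Standard Authorization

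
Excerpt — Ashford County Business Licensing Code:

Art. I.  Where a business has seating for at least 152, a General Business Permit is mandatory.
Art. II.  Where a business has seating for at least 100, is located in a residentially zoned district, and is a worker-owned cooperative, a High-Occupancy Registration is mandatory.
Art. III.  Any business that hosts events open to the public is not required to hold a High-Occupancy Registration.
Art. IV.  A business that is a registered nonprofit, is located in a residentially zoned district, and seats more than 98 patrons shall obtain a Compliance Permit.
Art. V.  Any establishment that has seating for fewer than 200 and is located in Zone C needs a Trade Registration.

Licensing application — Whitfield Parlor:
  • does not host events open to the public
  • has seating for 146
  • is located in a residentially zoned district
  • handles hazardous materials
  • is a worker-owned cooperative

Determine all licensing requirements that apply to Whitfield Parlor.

High-Occupancy Registration

Art. I. seating 146 < 152 → General Business Permit not required.
Art. II. seating 146 ≥ 100; is located in a residentially zoned district; is a worker-owned cooperative → High-Occupancy Registration required.
Art. III. does not host events open to the public → High-Occupancy Registration exemption does not apply.
Art. IV. is a worker-owned cooperative (not: is a registered nonprofit); is located in a residentially zoned district; seating 146 > 98 → Compliance Permit not required.
Art. V. seating 146 < 200; is located in a residentially zoned district (not: is located in Zone C) → Trade Registration not required.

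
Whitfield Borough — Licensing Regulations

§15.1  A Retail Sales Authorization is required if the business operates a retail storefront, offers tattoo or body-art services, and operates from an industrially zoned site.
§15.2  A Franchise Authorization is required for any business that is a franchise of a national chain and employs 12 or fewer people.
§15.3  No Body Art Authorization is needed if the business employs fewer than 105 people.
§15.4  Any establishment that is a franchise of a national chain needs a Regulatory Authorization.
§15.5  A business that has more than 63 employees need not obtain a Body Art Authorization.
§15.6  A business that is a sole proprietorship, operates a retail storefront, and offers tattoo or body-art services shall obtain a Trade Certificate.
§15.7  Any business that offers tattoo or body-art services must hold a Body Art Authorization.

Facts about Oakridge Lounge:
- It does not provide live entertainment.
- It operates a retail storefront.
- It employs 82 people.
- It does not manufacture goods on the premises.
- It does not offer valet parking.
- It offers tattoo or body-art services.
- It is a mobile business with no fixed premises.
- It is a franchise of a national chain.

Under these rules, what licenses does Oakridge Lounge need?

Regulatory Authorization

§15.1 operates a retail storefront; offers tattoo or body-art services; is a mobile business with no fixed premises (not: operates from an industrially zoned site) → Retail Sales Authorization not required.
§15.2 is a franchise of a national chain; employees 82 > 12 → Franchise Authorization not required.
§15.3 employees 82 < 105 → exempt from Body Art Authorization.
§15.4 is a franchise of a national chain → Regulatory Authorization required.
§15.5 employees 82 > 63 → exempt from Body Art Authorization.
§15.6 is a franchise of a national chain (not: is a sole proprietorship); operates a retail storefront; offers tattoo or body-art services → Trade Certificate not required.
§15.7 offers tattoo or body-art services → Body Art Authorization required.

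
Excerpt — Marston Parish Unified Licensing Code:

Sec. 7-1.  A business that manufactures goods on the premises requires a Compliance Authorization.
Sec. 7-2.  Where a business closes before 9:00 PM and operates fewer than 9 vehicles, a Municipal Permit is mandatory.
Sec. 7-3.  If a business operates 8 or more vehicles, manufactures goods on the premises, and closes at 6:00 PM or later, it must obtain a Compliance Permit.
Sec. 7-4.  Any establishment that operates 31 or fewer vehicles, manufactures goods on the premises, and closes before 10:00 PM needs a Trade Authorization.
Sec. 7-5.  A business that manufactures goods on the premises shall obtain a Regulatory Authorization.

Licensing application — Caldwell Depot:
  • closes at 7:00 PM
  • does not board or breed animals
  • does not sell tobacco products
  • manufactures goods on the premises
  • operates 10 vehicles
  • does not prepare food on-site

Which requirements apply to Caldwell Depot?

Sec. 7-1. manufactures goods on the premises → Compliance Authorization required.
Sec. 7-2. closes 7:00 PM, at/before 9:00 PM; vehicles 10 ≥ 9 → Municipal Permit not required.
Sec. 7-3. vehicles 10 ≥ 8; manufactures goods on the premises; closes 7:00 PM, after 6:00 PM → Compliance Permit required.
Sec. 7-4. vehicles 10 ≤ 31; manufactures goods on the premises; closes 7:00 PM, at/before 10:00 PM → Trade Authorization required.
Sec. 7-5. manufactures goods on the premises → Regulatory Authorization required.

Compliance Authorization, Compliance Permit, Regulatory Authorization, Trade Authorization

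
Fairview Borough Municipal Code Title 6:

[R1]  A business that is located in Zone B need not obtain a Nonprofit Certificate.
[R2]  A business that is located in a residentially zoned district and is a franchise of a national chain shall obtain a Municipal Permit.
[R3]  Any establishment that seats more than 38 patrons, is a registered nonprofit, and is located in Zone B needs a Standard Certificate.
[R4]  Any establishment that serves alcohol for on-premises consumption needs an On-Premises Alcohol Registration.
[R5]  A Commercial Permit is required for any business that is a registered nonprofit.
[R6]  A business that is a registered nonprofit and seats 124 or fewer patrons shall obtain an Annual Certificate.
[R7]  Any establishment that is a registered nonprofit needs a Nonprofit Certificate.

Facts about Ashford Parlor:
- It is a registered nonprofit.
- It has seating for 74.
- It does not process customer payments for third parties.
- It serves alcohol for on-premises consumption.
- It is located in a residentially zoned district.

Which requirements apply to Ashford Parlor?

[R1] is located in a residentially zoned district (not: is located in Zone B) → Nonprofit Certificate exemption does not apply.
[R2] is located in a residentially zoned district; is a registered nonprofit (not: is a franchise of a national chain) → Municipal Permit not required.
[R3] seating 74 > 38; is a registered nonprofit; is located in a residentially zoned district (not: is located in Zone B) → Standard Certificate not required.
[R4] serves alcohol for on-premises consumption → On-Premises Alcohol Registration required.
[R5] is a registered nonprofit → Commercial Permit required.
[R6] is a registered nonprofit; seating 74 ≤ 124 → Annual Certificate required.
[R7] is a registered nonprofit → Nonprofit Certificate required.

Annual Certificate, Commercial Permit, Nonprofit Certificate, On-Premises Alcohol Registration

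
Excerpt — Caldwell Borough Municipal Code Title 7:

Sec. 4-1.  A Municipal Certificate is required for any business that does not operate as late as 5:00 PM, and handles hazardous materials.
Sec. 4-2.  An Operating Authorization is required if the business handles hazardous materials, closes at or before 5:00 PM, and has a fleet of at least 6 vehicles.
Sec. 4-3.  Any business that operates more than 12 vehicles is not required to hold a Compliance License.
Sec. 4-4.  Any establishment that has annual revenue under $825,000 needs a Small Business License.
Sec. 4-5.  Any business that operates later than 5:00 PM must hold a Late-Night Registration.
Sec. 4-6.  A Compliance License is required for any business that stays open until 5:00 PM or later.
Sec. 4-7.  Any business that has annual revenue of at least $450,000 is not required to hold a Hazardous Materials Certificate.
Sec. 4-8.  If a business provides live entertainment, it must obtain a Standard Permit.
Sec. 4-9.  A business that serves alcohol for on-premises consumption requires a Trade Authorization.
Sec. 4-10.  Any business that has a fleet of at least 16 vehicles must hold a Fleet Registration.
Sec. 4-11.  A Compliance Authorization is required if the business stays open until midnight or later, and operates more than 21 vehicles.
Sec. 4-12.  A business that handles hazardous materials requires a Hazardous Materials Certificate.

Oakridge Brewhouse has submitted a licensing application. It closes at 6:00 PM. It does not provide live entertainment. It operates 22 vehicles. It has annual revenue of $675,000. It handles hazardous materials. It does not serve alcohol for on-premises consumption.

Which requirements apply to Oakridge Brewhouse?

Fleet Registration, Late-Night Registration, Small Business License

Sec. 4-1. closes 6:00 PM, after 5:00 PM; handles hazardous materials → Municipal Certificate not required.
Sec. 4-2. handles hazardous materials; closes 6:00 PM, after 5:00 PM; vehicles 22 ≥ 6 → Operating Authorization not required.
Sec. 4-3. vehicles 22 > 12 → exempt from Compliance License.
Sec. 4-4. revenue $675,000 < $825,000 → Small Business License required.
Sec. 4-5. closes 6:00 PM, after 5:00 PM → Late-Night Registration required.
Sec. 4-6. closes 6:00 PM, after 5:00 PM → Compliance License required.
Sec. 4-7. revenue $675,000 ≥ $450,000 → exempt from Hazardous Materials Certificate.
Sec. 4-8. does not provide live entertainment → Standard Permit not required.
Sec. 4-9. does not serve alcohol for on-premises consumption → Trade Authorization not required.
Sec. 4-10. vehicles 22 ≥ 16 → Fleet Registration required.
Sec. 4-11. closes 6:00 PM, at/before midnight; vehicles 22 > 21 → Compliance Authorization not required.
Sec. 4-12. handles hazardous materials → Hazardous Materials Certificate required.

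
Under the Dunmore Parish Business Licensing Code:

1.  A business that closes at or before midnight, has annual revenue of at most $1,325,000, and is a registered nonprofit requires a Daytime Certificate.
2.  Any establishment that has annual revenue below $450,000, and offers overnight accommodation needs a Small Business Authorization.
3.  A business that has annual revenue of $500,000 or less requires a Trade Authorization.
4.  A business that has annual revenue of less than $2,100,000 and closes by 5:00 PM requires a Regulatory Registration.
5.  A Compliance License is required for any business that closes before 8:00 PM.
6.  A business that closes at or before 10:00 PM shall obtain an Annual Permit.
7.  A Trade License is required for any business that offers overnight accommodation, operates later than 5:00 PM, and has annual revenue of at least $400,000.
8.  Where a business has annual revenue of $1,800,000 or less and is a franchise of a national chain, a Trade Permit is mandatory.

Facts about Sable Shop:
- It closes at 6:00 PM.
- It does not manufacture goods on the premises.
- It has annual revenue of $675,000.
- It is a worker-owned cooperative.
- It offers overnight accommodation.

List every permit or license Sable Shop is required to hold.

Annual Permit, Compliance License, Trade License

1. closes 6:00 PM, at/before midnight; revenue $675,000 ≤ $1,325,000; is a worker-owned cooperative (not: is a registered nonprofit) → Daytime Certificate not required.
2. revenue $675,000 ≥ $450,000; offers overnight accommodation → Small Business Authorization not required.
3. revenue $675,000 > $500,000 → Trade Authorization not required.
4. revenue $675,000 < $2,100,000; closes 6:00 PM, after 5:00 PM → Regulatory Registration not required.
5. closes 6:00 PM, at/before 8:00 PM → Compliance License required.
6. closes 6:00 PM, at/before 10:00 PM → Annual Permit required.
7. offers overnight accommodation; closes 6:00 PM, after 5:00 PM; revenue $675,000 ≥ $400,000 → Trade License required.
8. revenue $675,000 ≤ $1,800,000; is a worker-owned cooperative (not: is a franchise of a national chain) → Trade Permit not required.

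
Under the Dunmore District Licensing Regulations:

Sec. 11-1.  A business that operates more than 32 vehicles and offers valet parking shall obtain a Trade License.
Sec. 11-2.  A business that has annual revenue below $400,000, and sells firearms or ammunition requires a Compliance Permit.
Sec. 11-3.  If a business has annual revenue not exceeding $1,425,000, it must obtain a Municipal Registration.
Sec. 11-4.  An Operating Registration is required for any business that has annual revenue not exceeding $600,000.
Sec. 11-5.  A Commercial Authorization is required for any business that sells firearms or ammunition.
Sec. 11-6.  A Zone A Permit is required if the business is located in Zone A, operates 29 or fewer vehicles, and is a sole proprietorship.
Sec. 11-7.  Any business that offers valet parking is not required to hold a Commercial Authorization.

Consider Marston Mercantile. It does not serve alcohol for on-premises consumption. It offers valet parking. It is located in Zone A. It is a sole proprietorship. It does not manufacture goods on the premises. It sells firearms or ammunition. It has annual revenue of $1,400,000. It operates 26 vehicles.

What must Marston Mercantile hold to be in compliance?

Municipal Registration, Zone A Permit

Sec. 11-1. vehicles 26 ≤ 32; offers valet parking → Trade License not required.
Sec. 11-2. revenue $1,400,000 ≥ $400,000; sells firearms or ammunition → Compliance Permit not required.
Sec. 11-3. revenue $1,400,000 ≤ $1,425,000 → Municipal Registration required.
Sec. 11-4. revenue $1,400,000 > $600,000 → Operating Registration not required.
Sec. 11-5. sells firearms or ammunition → Commercial Authorization required.
Sec. 11-6. is located in Zone A; vehicles 26 ≤ 29; is a sole proprietorship → Zone A Permit required.
Sec. 11-7. offers valet parking → exempt from Commercial Authorization.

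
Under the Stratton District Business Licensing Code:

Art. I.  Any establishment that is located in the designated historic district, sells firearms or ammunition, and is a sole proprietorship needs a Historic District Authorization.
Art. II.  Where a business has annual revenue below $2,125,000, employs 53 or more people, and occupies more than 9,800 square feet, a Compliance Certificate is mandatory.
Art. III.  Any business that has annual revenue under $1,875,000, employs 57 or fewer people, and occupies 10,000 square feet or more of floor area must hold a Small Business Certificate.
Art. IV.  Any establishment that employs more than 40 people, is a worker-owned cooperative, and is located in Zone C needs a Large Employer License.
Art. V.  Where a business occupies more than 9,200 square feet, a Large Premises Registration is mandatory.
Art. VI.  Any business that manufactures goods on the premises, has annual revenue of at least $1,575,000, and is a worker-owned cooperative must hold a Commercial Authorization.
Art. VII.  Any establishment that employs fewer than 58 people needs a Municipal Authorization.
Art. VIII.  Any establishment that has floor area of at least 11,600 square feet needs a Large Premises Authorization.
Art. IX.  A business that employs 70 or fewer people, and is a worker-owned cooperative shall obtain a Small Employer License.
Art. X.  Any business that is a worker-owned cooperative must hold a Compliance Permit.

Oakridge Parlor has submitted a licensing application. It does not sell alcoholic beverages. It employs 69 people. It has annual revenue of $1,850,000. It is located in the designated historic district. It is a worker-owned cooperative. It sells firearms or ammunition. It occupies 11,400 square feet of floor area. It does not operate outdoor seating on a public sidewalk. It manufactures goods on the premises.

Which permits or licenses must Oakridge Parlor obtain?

Art. I. is located in the designated historic district; sells firearms or ammunition; is a worker-owned cooperative (not: is a sole proprietorship) → Historic District Authorization not required.
Art. II. revenue $1,850,000 < $2,125,000; employees 69 ≥ 53; floor area 11,400 square feet > 9,800 square feet → Compliance Certificate required.
Art. III. revenue $1,850,000 < $1,875,000; employees 69 > 57; floor area 11,400 square feet ≥ 10,000 square feet → Small Business Certificate not required.
Art. IV. employees 69 > 40; is a worker-owned cooperative; is located in the designated historic district (not: is located in Zone C) → Large Employer License not required.
Art. V. floor area 11,400 square feet > 9,200 square feet → Large Premises Registration required.
Art. VI. manufactures goods on the premises; revenue $1,850,000 ≥ $1,575,000; is a worker-owned cooperative → Commercial Authorization required.
Art. VII. employees 69 ≥ 58 → Municipal Authorization not required.
Art. VIII. floor area 11,400 square feet < 11,600 square feet → Large Premises Authorization not required.
Art. IX. employees 69 ≤ 70; is a worker-owned cooperative → Small Employer License required.
Art. X. is a worker-owned cooperative → Compliance Permit required.

Commercial Authorization, Compliance Certificate, Compliance Permit, Large Premises Registration, Small Employer License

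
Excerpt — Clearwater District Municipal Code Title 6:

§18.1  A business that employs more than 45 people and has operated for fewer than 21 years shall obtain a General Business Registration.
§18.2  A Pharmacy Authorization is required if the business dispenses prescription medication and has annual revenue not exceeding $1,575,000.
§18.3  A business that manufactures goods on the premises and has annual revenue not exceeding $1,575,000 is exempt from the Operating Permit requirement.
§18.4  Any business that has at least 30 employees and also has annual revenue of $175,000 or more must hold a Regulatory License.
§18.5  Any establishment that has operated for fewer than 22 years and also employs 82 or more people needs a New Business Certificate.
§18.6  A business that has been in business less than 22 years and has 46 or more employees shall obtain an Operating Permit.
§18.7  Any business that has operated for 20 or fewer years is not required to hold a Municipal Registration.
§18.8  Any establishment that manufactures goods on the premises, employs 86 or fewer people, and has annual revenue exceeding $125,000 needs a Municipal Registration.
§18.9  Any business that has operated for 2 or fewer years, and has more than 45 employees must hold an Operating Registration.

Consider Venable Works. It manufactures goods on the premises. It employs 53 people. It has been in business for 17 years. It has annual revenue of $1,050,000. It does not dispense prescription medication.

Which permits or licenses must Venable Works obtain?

§18.1 employees 53 > 45; years in business 17 < 21 → General Business Registration required.
§18.2 does not dispense prescription medication; revenue $1,050,000 ≤ $1,575,000 → Pharmacy Authorization not required.
§18.3 manufactures goods on the premises; revenue $1,050,000 ≤ $1,575,000 → exempt from Operating Permit.
§18.4 employees 53 ≥ 30; revenue $1,050,000 ≥ $175,000 → Regulatory License required.
§18.5 years in business 17 < 22; employees 53 < 82 → New Business Certificate not required.
§18.6 years in business 17 < 22; employees 53 ≥ 46 → Operating Permit required.
§18.7 years in business 17 ≤ 20 → exempt from Municipal Registration.
§18.8 manufactures goods on the premises; employees 53 ≤ 86; revenue $1,050,000 > $125,000 → Municipal Registration required.
§18.9 years in business 17 > 2; employees 53 > 45 → Operating Registration not required.

General Business Registration, Regulatory License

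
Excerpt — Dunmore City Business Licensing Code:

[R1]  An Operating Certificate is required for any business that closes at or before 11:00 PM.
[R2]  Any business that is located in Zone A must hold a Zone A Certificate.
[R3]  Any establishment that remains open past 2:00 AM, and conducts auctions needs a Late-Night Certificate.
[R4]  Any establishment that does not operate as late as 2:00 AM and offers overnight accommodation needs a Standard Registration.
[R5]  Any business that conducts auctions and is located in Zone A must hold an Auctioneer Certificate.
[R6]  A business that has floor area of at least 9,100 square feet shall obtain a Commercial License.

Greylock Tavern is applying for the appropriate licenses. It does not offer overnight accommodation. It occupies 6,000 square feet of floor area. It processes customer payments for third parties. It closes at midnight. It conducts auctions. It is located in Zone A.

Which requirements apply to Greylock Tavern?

Auctioneer Certificate, Zone A Certificate

[R1] closes midnight, after 11:00 PM → Operating Certificate not required.
[R2] is located in Zone A → Zone A Certificate required.
[R3] closes midnight, at/before 2:00 AM; conducts auctions → Late-Night Certificate not required.
[R4] closes midnight, at/before 2:00 AM; does not offer overnight accommodation → Standard Registration not required.
[R5] conducts auctions; is located in Zone A → Auctioneer Certificate required.
[R6] floor area 6,000 square feet < 9,100 square feet → Commercial License not required.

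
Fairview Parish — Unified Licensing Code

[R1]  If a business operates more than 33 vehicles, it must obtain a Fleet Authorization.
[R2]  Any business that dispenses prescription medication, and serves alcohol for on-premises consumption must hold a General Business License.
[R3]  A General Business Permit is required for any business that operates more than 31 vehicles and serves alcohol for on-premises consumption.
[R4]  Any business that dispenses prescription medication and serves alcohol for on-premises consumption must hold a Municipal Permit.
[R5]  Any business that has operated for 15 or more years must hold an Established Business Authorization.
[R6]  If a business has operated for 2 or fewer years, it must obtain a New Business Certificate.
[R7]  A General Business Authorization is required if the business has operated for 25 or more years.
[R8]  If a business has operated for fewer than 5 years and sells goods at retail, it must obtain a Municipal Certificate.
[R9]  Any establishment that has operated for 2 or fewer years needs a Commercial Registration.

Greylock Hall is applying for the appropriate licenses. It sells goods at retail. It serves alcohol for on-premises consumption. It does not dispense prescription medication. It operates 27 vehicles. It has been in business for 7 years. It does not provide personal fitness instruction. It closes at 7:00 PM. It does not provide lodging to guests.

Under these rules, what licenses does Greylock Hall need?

None

[R1] vehicles 27 ≤ 33 → Fleet Authorization not required.
[R2] does not dispense prescription medication; serves alcohol for on-premises consumption → General Business License not required.
[R3] vehicles 27 ≤ 31; serves alcohol for on-premises consumption → General Business Permit not required.
[R4] does not dispense prescription medication; serves alcohol for on-premises consumption → Municipal Permit not required.
[R5] years in business 7 < 15 → Established Business Authorization not required.
[R6] years in business 7 > 2 → New Business Certificate not required.
[R7] years in business 7 < 25 → General Business Authorization not required.
[R8] years in business 7 ≥ 5; sells goods at retail → Municipal Certificate not required.
[R9] years in business 7 > 2 → Commercial Registration not required.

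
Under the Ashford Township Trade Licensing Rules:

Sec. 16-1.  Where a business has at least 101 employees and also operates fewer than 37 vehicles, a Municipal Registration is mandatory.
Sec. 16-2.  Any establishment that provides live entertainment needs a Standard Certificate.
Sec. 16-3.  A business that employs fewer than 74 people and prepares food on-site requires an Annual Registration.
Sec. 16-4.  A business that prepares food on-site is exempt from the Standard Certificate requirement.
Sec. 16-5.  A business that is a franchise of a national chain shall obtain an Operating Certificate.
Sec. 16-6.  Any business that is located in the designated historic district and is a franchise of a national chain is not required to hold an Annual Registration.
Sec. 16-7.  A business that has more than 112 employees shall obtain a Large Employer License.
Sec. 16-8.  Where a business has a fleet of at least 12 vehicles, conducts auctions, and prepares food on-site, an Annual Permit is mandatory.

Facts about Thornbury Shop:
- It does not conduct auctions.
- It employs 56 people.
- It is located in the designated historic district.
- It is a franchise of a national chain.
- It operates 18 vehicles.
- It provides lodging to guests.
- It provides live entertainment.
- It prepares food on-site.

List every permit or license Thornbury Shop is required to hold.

Sec. 16-1. employees 56 < 101; vehicles 18 < 37 → Municipal Registration not required.
Sec. 16-2. provides live entertainment → Standard Certificate required.
Sec. 16-3. employees 56 < 74; prepares food on-site → Annual Registration required.
Sec. 16-4. prepares food on-site → exempt from Standard Certificate.
Sec. 16-5. is a franchise of a national chain → Operating Certificate required.
Sec. 16-6. is located in the designated historic district; is a franchise of a national chain → exempt from Annual Registration.
Sec. 16-7. employees 56 ≤ 112 → Large Employer License not required.
Sec. 16-8. vehicles 18 ≥ 12; does not conduct auctions; prepares food on-site → Annual Permit not required.

Operating Certificate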